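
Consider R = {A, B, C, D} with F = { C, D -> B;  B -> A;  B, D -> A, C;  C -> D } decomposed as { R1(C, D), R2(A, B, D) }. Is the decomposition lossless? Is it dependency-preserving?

lossy and not dependency-preserving

Lossless test: (D)⁺ = {D}, which is a superkey of neither fragment — lossy.
Dependency preservation: the restricted closure of {C, D} across the fragments never reaches {B}, so C, D → B cannot be enforced without a join — not preserved.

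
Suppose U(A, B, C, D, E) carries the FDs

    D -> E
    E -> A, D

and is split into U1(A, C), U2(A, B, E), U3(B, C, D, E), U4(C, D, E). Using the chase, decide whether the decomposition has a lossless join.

Yes

Chase test. Columns are A, B, C, D, E; row i has aⱼ where attribute j ∈ Ui, else bᵢⱼ.
Initial tableau (one row per fragment):
  row 1: a1 b12 a3 b14 b15
  row 2: a1 a2 b23 b24 a5
  row 3: b31 a2 a3 a4 a5
  row 4: b41 b42 a3 a4 a5
Rows 2 and 3 agree on E; apply E→A, D and equate their A, D entries.
Rows 2 and 4 agree on E; apply E→A, D and equate their A, D entries.
Row 3 is now all distinguished symbols — the join is lossless.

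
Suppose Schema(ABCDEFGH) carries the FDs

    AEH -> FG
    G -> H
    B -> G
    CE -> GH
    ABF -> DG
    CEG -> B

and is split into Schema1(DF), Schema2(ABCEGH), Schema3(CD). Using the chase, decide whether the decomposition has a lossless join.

No

Chase test. Columns are ABCDEFGH; row i has aⱼ where attribute j ∈ Schemai, else bᵢⱼ.
Initial tableau (one row per fragment):
  row 1: b11 b12 b13 a4 b15 a6 b17 b18
  row 2: a1 a2 a3 b24 a5 b26 a7 a8
  row 3: b31 b32 a3 a4 b35 b36 b37 b38
No row becomes fully distinguished — the join is lossy.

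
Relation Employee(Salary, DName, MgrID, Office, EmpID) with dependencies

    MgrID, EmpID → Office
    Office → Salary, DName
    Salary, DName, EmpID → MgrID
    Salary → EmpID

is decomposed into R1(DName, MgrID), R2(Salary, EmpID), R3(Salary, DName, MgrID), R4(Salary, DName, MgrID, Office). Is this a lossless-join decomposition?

Yes

Chase test. Columns are Salary, DName, MgrID, Office, EmpID; row i has aⱼ where attribute j ∈ Ri, else bᵢⱼ.
Initial tableau (one row per fragment):
  row 1: b11 a2 a3 b14 b15
  row 2: a1 b22 b23 b24 a5
  row 3: a1 a2 a3 b34 b35
  row 4: a1 a2 a3 a4 b45
Rows 2 and 3 agree on Salary; apply Salary→EmpID and equate their EmpID entries.
Rows 2 and 4 agree on Salary; apply Salary→EmpID and equate their EmpID entries.
Rows 3 and 4 agree on MgrID, EmpID; apply MgrID, EmpID→Office and equate their Office entries.
Row 3 is now all distinguished symbols — the join is lossless.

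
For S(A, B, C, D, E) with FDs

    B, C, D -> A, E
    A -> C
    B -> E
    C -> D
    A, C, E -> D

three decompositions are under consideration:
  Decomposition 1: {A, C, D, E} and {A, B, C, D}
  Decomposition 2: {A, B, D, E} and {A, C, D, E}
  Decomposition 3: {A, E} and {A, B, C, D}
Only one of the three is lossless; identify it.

Decomposition 1: common = {A, C, D}, closure = {A, C, D} → lossy.
Decomposition 2: common = {A, D, E}, closure = {A, C, D, E} → lossless.
Decomposition 3: common = {A}, closure = {A, C, D} → lossy.

Decomposition 2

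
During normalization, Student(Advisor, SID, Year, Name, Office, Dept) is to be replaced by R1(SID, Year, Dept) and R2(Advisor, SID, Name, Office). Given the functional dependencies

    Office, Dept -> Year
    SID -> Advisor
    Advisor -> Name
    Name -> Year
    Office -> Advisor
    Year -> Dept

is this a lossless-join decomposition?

Common attributes: R1 ∩ R2 = {SID}.
Closure of {SID}: SID → Advisor applies, adding Advisor; Advisor → Name applies, adding Name; Name → Year applies, adding Year; Year → Dept applies, adding Dept. So (SID)⁺ = {Advisor, SID, Year, Name, Dept}.
This closure contains every attribute of R1, so R1 ∩ R2 → R1. The join is lossless.

Yes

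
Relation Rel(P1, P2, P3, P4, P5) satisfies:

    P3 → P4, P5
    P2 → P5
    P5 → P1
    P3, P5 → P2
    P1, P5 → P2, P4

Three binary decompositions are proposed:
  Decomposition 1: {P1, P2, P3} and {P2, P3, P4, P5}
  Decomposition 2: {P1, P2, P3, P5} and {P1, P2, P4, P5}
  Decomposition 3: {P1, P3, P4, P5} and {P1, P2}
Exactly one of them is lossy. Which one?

Decomposition 3

Decomposition 1: common = {P2, P3}, closure = {P1, P2, P3, P4, P5} → lossless.
Decomposition 2: common = {P1, P2, P5}, closure = {P1, P2, P4, P5} → lossless.
Decomposition 3: common = {P1}, closure = {P1} → lossy.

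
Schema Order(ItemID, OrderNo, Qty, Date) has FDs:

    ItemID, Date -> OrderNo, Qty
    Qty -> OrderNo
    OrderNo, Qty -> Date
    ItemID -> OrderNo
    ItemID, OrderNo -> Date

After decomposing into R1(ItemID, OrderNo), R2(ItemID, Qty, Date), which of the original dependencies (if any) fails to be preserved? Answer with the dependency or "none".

Qty -> OrderNo

Check Qty → OrderNo: no single fragment contains all of {OrderNo, Qty}, and the restricted closure of {Qty} across the fragments never reaches {OrderNo}.
ItemID, Date → OrderNo, Qty is preserved.
OrderNo, Qty → Date is preserved.
ItemID → OrderNo is preserved.
ItemID, OrderNo → Date is preserved.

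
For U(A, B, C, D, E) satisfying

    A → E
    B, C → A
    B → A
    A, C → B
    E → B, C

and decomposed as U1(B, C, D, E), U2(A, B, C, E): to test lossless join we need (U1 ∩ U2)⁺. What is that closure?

A, B, C, E

U1 ∩ U2 = {B, C, E}.
B, C → A applies, adding A
Closure: {A, B, C, E}.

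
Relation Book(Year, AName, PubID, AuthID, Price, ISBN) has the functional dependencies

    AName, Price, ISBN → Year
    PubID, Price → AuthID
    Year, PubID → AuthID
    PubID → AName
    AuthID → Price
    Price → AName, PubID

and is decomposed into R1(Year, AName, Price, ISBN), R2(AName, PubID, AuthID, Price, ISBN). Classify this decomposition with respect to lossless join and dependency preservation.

lossless but not dependency-preserving

Lossless test: (AName, Price, ISBN)⁺ = {Year, AName, PubID, AuthID, Price, ISBN}, which contains all of one fragment — lossless.
Dependency preservation: the restricted closure of {Year, PubID} across the fragments never reaches {AuthID}, so Year, PubID → AuthID cannot be enforced without a join — not preserved.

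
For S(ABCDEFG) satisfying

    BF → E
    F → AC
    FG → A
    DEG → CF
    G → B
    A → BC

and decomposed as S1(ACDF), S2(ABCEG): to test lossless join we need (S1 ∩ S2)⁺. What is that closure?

S1 ∩ S2 = {AC}.
A → BC applies, adding B
Closure: {ABC}.

ABC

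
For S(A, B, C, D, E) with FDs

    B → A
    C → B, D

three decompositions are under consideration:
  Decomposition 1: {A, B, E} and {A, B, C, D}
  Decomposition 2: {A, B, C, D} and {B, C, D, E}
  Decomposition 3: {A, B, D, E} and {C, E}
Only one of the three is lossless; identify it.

Decomposition 1: common = {A, B}, closure = {A, B} → lossy.
Decomposition 2: common = {B, C, D}, closure = {A, B, C, D} → lossless.
Decomposition 3: common = {E}, closure = {E} → lossy.

Decomposition 2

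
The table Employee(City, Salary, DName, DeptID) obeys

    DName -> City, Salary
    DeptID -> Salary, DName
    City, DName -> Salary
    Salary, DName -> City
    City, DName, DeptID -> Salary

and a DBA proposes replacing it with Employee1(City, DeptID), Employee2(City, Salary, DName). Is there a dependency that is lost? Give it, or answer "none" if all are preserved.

DeptID -> Salary, DName

Check DeptID → Salary, DName: no single fragment contains all of {Salary, DName, DeptID}, and the restricted closure of {DeptID} across the fragments never reaches {Salary, DName}.
DName → City, Salary is preserved.
City, DName → Salary is preserved.
Salary, DName → City is preserved.
City, DName, DeptID → Salary is preserved.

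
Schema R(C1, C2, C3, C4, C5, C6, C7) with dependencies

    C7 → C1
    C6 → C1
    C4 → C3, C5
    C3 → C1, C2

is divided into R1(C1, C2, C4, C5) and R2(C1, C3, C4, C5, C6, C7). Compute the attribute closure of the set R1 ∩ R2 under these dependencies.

R1 ∩ R2 = {C1, C4, C5}.
C4 → C3, C5 applies, adding C3
C3 → C1, C2 applies, adding C2
Closure: {C1, C2, C3, C4, C5}.

C1, C2, C3, C4, C5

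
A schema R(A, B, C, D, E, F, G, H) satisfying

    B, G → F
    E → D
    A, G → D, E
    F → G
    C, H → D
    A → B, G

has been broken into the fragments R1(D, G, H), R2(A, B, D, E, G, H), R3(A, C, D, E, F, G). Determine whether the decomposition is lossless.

Chase test. Columns are A, B, C, D, E, F, G, H; row i has aⱼ where attribute j ∈ Ri, else bᵢⱼ.
Initial tableau (one row per fragment):
  row 1: b11 b12 b13 a4 b15 b16 a7 a8
  row 2: a1 a2 b23 a4 a5 b26 a7 a8
  row 3: a1 b32 a3 a4 a5 a6 a7 b38
Rows 2 and 3 agree on A; apply A→B, G and equate their B, G entries.
Rows 2 and 3 agree on B, G; apply B, G→F and equate their F entries.
No row becomes fully distinguished — the join is lossy.

No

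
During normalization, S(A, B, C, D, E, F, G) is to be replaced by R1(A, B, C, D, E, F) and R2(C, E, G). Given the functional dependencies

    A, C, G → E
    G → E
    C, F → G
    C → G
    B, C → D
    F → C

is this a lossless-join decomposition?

Common attributes: R1 ∩ R2 = {C, E}.
Closure of {C, E}: C → G applies, adding G. So (C, E)⁺ = {C, E, G}.
This closure contains every attribute of R2, so R1 ∩ R2 → R2. The join is lossless.

Yes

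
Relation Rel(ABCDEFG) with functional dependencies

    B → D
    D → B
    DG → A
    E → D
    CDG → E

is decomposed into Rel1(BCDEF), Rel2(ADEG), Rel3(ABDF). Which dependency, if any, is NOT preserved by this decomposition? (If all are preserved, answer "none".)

CDG → E

Check CDG → E: no single fragment contains all of {CDEG}, and the restricted closure of {CDG} across the fragments never reaches {E}.
B → D is preserved.
D → B is preserved.
DG → A is preserved.
E → D is preserved.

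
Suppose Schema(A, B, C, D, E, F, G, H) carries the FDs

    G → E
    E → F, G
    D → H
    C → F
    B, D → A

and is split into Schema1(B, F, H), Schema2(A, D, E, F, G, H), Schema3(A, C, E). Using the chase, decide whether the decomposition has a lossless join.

Chase test. Columns are A, B, C, D, E, F, G, H; row i has aⱼ where attribute j ∈ Schemai, else bᵢⱼ.
Initial tableau (one row per fragment):
  row 1: b11 a2 b13 b14 b15 a6 b17 a8
  row 2: a1 b22 b23 a4 a5 a6 a7 a8
  row 3: a1 b32 a3 b34 a5 b36 b37 b38
Rows 2 and 3 agree on E; apply E→F, G and equate their F, G entries.
No row becomes fully distinguished — the join is lossy.

No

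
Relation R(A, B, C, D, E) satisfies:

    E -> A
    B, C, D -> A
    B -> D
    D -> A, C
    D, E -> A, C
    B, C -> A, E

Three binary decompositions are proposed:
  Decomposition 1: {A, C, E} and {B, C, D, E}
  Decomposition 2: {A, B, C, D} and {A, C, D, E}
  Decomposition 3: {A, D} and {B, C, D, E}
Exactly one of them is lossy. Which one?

Decomposition 1: common = {C, E}, closure = {A, C, E} → lossless.
Decomposition 2: common = {A, C, D}, closure = {A, C, D} → lossy.
Decomposition 3: common = {D}, closure = {A, C, D} → lossless.

Decomposition 2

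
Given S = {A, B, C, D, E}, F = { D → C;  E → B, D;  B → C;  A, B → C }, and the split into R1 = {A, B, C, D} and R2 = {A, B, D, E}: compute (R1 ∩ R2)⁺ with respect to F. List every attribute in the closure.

R1 ∩ R2 = {A, B, D}.
D → C applies, adding C
Closure: {A, B, C, D}.

A, B, C, D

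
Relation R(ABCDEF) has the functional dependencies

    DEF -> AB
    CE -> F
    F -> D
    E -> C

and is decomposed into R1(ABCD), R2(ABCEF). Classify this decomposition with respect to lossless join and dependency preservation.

Lossless test: (ABC)⁺ = {ABC}, which is a superkey of neither fragment — lossy.
Dependency preservation: the restricted closure of {F} across the fragments never reaches {D}, so F → D cannot be enforced without a join — not preserved.

lossy and not dependency-preserving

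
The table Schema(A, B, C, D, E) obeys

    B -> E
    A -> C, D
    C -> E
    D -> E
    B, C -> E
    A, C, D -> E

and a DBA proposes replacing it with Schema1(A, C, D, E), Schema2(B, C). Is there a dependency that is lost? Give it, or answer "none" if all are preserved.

Check B → E: no single fragment contains all of {B, E}, and the restricted closure of {B} across the fragments never reaches {E}.
A → C, D is preserved.
C → E is preserved.
D → E is preserved.
B, C → E is preserved.
A, C, D → E is preserved.

B -> E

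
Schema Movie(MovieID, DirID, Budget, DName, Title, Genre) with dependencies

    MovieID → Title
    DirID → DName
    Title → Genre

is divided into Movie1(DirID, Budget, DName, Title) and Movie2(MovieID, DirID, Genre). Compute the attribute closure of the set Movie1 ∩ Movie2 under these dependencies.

Movie1 ∩ Movie2 = {DirID}.
DirID → DName applies, adding DName
Closure: {DirID, DName}.

DirID, DName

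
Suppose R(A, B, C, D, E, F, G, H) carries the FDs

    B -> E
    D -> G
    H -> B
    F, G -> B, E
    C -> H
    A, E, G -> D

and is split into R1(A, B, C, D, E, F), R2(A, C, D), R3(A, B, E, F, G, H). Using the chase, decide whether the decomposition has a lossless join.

Chase test. Columns are A, B, C, D, E, F, G, H; row i has aⱼ where attribute j ∈ Ri, else bᵢⱼ.
Initial tableau (one row per fragment):
  row 1: a1 a2 a3 a4 a5 a6 b17 b18
  row 2: a1 b22 a3 a4 b25 b26 b27 b28
  row 3: a1 a2 b33 b34 a5 a6 a7 a8
Rows 1 and 2 agree on D; apply D→G and equate their G entries.
Rows 1 and 2 agree on C; apply C→H and equate their H entries.
Rows 1 and 2 agree on H; apply H→B and equate their B entries.
Rows 1 and 2 agree on B; apply B→E and equate their E entries.
No row becomes fully distinguished — the join is lossy.

No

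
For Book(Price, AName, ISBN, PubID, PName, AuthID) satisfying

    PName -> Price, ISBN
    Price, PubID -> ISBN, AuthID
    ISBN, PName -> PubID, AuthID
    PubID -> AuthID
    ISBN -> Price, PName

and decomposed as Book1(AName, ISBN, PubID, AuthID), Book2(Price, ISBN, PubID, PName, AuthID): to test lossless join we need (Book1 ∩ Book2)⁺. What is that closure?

Book1 ∩ Book2 = {ISBN, PubID, AuthID}.
ISBN → Price, PName applies, adding Price, PName
Closure: {Price, ISBN, PubID, PName, AuthID}.

Price, ISBN, PubID, PName, AuthID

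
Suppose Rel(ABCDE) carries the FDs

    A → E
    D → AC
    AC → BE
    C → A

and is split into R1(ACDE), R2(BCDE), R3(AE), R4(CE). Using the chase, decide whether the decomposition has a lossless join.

Chase test. Columns are ABCDE; row i has aⱼ where attribute j ∈ Ri, else bᵢⱼ.
Initial tableau (one row per fragment):
  row 1: a1 b12 a3 a4 a5
  row 2: b21 a2 a3 a4 a5
  row 3: a1 b32 b33 b34 a5
  row 4: b41 b42 a3 b44 a5
Rows 1 and 2 agree on D; apply D→AC and equate their AC entries.
Rows 1 and 2 agree on AC; apply AC→BE and equate their BE entries.
Rows 1 and 4 agree on C; apply C→A and equate their A entries.
Rows 1 and 4 agree on AC; apply AC→BE and equate their BE entries.
Row 1 is now all distinguished symbols — the join is lossless.

Yes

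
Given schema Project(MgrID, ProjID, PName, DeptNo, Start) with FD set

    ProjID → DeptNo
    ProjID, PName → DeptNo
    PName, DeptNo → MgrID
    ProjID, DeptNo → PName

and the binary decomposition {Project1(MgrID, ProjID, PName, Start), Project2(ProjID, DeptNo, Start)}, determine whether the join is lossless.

Yes

Common attributes: Project1 ∩ Project2 = {ProjID, Start}.
Closure of {ProjID, Start}: ProjID → DeptNo applies, adding DeptNo; ProjID, DeptNo → PName applies, adding PName; PName, DeptNo → MgrID applies, adding MgrID. So (ProjID, Start)⁺ = {MgrID, ProjID, PName, DeptNo, Start}.
This closure contains every attribute of Project1, so Project1 ∩ Project2 → Project1. The join is lossless.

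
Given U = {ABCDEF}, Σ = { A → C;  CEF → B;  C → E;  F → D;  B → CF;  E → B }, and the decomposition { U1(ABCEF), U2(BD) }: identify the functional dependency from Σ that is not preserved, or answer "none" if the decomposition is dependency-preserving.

F → D

Check F → D: no single fragment contains all of {DF}, and the restricted closure of {F} across the fragments never reaches {D}.
A → C is preserved.
CEF → B is preserved.
C → E is preserved.
B → CF is preserved.
E → B is preserved.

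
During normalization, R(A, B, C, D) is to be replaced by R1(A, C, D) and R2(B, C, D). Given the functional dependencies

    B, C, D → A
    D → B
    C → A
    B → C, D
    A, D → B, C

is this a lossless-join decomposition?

Yes

Common attributes: R1 ∩ R2 = {C, D}.
Closure of {C, D}: D → B applies, adding B; C → A applies, adding A. So (C, D)⁺ = {A, B, C, D}.
This closure contains every attribute of R1, so R1 ∩ R2 → R1. The join is lossless.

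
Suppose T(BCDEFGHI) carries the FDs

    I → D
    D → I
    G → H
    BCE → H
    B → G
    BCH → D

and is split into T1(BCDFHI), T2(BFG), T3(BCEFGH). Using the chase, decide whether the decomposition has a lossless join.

Chase test. Columns are BCDEFGHI; row i has aⱼ where attribute j ∈ Ti, else bᵢⱼ.
Initial tableau (one row per fragment):
  row 1: a1 a2 a3 b14 a5 b16 a7 a8
  row 2: a1 b22 b23 b24 a5 a6 b27 b28
  row 3: a1 a2 b33 a4 a5 a6 a7 b38
Rows 2 and 3 agree on G; apply G→H and equate their H entries.
Rows 1 and 2 agree on B; apply B→G and equate their G entries.
Rows 1 and 3 agree on BCH; apply BCH→D and equate their D entries.
Rows 1 and 3 agree on D; apply D→I and equate their I entries.
Row 3 is now all distinguished symbols — the join is lossless.

Yes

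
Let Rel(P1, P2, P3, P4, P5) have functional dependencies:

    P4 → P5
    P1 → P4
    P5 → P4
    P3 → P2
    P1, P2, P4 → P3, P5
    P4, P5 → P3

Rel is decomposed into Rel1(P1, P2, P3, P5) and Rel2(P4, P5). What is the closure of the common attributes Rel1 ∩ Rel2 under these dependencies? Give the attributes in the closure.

Rel1 ∩ Rel2 = {P5}.
P5 → P4 applies, adding P4
P4, P5 → P3 applies, adding P3
P3 → P2 applies, adding P2
Closure: {P2, P3, P4, P5}.

P2, P3, P4, P5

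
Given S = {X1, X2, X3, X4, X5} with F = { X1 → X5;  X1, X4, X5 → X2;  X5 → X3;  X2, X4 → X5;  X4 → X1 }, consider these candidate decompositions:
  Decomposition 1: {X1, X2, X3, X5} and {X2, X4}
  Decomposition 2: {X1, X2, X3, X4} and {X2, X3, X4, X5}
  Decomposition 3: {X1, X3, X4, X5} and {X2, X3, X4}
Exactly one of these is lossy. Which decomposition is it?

Decomposition 1

Decomposition 1: common = {X2}, closure = {X2} → lossy.
Decomposition 2: common = {X2, X3, X4}, closure = {X1, X2, X3, X4, X5} → lossless.
Decomposition 3: common = {X3, X4}, closure = {X1, X2, X3, X4, X5} → lossless.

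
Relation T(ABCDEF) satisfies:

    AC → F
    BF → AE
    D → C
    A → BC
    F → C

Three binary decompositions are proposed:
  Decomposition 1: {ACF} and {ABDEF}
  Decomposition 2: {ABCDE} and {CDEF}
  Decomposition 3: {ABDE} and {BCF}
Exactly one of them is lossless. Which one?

Decomposition 1: common = {AF}, closure = {ABCEF} → lossless.
Decomposition 2: common = {CDE}, closure = {CDE} → lossy.
Decomposition 3: common = {B}, closure = {B} → lossy.

Decomposition 1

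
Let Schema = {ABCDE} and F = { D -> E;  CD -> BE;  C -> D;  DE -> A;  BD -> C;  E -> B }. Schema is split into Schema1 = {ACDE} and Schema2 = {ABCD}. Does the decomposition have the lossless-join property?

Yes

Common attributes: Schema1 ∩ Schema2 = {ACD}.
Closure of {ACD}: D → E applies, adding E; CD → BE applies, adding B. So (ACD)⁺ = {ABCDE}.
This closure contains every attribute of Schema1, so Schema1 ∩ Schema2 → Schema1. The join is lossless.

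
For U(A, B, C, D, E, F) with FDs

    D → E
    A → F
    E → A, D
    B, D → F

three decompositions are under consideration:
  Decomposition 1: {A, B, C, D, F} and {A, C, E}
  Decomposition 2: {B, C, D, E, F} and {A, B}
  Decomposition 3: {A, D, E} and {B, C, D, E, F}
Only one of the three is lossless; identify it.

Decomposition 1: common = {A, C}, closure = {A, C, F} → lossy.
Decomposition 2: common = {B}, closure = {B} → lossy.
Decomposition 3: common = {D, E}, closure = {A, D, E, F} → lossless.

Decomposition 3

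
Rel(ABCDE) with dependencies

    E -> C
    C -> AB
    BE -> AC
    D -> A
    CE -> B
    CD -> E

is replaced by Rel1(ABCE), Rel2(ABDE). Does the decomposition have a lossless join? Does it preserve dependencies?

lossless but not dependency-preserving

Lossless test: (ABE)⁺ = {ABCE}, which contains all of one fragment — lossless.
Dependency preservation: the restricted closure of {CD} across the fragments never reaches {E}, so CD → E cannot be enforced without a join — not preserved.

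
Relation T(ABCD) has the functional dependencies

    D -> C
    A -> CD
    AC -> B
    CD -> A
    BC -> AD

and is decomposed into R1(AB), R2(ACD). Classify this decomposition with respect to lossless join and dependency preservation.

Lossless test: (A)⁺ = {ABCD}, which contains all of one fragment — lossless.
Dependency preservation: the restricted closure of {BC} across the fragments never reaches {AD}, so BC → AD cannot be enforced without a join — not preserved.

lossless but not dependency-preserving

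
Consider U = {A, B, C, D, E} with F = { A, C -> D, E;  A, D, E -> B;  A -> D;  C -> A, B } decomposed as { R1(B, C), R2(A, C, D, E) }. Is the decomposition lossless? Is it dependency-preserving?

Lossless test: (C)⁺ = {A, B, C, D, E}, which contains all of one fragment — lossless.
Dependency preservation: the restricted closure of {A, D, E} across the fragments never reaches {B}, so A, D, E → B cannot be enforced without a join — not preserved.

lossless but not dependency-preserving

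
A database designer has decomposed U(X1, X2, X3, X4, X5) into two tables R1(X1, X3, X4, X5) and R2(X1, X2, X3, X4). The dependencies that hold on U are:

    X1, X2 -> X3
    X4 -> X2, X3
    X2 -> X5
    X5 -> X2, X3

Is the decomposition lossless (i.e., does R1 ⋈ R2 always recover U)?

Common attributes: R1 ∩ R2 = {X1, X3, X4}.
Closure of {X1, X3, X4}: X4 → X2, X3 applies, adding X2; X2 → X5 applies, adding X5. So (X1, X3, X4)⁺ = {X1, X2, X3, X4, X5}.
This closure contains every attribute of R1, so R1 ∩ R2 → R1. The join is lossless.

Yes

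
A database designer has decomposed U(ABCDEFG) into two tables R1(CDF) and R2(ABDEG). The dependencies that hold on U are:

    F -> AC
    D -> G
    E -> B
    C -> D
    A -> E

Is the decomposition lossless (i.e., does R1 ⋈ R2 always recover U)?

Common attributes: R1 ∩ R2 = {D}.
Closure of {D}: D → G applies, adding G. So (D)⁺ = {DG}.
The closure contains neither all of R1 = {CDF} nor all of R2 = {ABDEG}, so the common attributes are not a superkey of either fragment. The join is lossy.

No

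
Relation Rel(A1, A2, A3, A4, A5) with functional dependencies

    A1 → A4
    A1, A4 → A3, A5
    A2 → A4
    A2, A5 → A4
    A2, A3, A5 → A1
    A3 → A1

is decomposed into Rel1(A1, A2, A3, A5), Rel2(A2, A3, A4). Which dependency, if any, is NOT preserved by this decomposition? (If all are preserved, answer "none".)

none

A1 → A4: restricted closure across fragments reaches A4.
A1, A4 → A3, A5: restricted closure across fragments reaches A3, A5.
A2 → A4 lies within Rel2.
A2, A5 → A4: restricted closure across fragments reaches A4.
A2, A3, A5 → A1 lies within Rel1.
A3 → A1 lies within Rel1.
Every dependency is enforceable on the fragments, so the decomposition is dependency-preserving.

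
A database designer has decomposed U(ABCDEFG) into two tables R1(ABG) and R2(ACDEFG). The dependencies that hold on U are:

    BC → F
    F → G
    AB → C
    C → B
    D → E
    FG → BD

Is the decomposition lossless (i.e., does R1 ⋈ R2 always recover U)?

Common attributes: R1 ∩ R2 = {AG}.
No dependency enlarges {AG}, so (AG)⁺ = {AG}.
The closure contains neither all of R1 = {ABG} nor all of R2 = {ACDEFG}, so the common attributes are not a superkey of either fragment. The join is lossy.

No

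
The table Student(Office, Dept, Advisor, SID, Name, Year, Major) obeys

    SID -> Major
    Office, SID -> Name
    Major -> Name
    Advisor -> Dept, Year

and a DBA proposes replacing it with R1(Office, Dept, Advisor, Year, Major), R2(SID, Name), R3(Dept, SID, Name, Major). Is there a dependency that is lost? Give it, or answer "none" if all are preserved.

SID → Major lies within R3.
Office, SID → Name: restricted closure across fragments reaches Name.
Major → Name lies within R3.
Advisor → Dept, Year lies within R1.
Every dependency is enforceable on the fragments, so the decomposition is dependency-preserving.

none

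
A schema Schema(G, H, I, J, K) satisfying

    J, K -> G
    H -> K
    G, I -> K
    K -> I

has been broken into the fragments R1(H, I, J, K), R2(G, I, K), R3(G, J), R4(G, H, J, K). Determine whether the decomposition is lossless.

Chase test. Columns are G, H, I, J, K; row i has aⱼ where attribute j ∈ Ri, else bᵢⱼ.
Initial tableau (one row per fragment):
  row 1: b11 a2 a3 a4 a5
  row 2: a1 b22 a3 b24 a5
  row 3: a1 b32 b33 a4 b35
  row 4: a1 a2 b43 a4 a5
Rows 1 and 4 agree on J, K; apply J, K→G and equate their G entries.
Rows 1 and 4 agree on K; apply K→I and equate their I entries.
Row 1 is now all distinguished symbols — the join is lossless.

Yes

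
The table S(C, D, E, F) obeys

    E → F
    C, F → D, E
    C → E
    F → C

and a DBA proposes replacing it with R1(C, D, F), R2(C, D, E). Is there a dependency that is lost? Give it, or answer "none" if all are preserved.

none

E → F: restricted closure across fragments reaches F.
C, F → D, E: restricted closure across fragments reaches D, E.
C → E lies within R2.
F → C lies within R1.
Every dependency is enforceable on the fragments, so the decomposition is dependency-preserving.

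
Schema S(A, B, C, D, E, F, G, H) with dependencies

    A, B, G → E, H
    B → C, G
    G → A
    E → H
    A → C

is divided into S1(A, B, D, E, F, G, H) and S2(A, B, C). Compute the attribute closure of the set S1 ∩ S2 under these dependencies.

S1 ∩ S2 = {A, B}.
B → C, G applies, adding C, G
A, B, G → E, H applies, adding E, H
Closure: {A, B, C, E, G, H}.

A, B, C, E, G, H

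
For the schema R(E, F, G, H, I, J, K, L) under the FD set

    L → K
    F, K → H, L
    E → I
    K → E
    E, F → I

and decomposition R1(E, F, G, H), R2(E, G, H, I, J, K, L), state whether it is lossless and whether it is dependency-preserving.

lossy and not dependency-preserving

Lossless test: (E, G, H)⁺ = {E, G, H, I}, which is a superkey of neither fragment — lossy.
Dependency preservation: the restricted closure of {F, K} across the fragments never reaches {H, L}, so F, K → H, L cannot be enforced without a join — not preserved.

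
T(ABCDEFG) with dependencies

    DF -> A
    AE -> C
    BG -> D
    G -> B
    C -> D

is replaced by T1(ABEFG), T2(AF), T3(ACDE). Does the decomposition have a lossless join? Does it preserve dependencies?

lossless but not dependency-preserving

Lossless test (chase): Rows 1 and 3 agree on AE; apply AE→C and equate their C entries. Rows 1 and 3 agree on C; apply C→D and equate their D entries. Row 1 is now all distinguished symbols — the join is lossless.
Dependency preservation: the restricted closure of {DF} across the fragments never reaches {A}, so DF → A cannot be enforced without a join — not preserved.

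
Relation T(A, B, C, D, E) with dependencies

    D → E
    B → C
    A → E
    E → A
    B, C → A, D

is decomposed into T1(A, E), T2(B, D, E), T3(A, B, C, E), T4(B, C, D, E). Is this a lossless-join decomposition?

Chase test. Columns are A, B, C, D, E; row i has aⱼ where attribute j ∈ Ti, else bᵢⱼ.
Initial tableau (one row per fragment):
  row 1: a1 b12 b13 b14 a5
  row 2: b21 a2 b23 a4 a5
  row 3: a1 a2 a3 b34 a5
  row 4: b41 a2 a3 a4 a5
Rows 2 and 3 agree on B; apply B→C and equate their C entries.
Rows 1 and 2 agree on E; apply E→A and equate their A entries.
Rows 1 and 4 agree on E; apply E→A and equate their A entries.
Rows 2 and 3 agree on B, C; apply B, C→A, D and equate their A, D entries.
Row 2 is now all distinguished symbols — the join is lossless.

Yes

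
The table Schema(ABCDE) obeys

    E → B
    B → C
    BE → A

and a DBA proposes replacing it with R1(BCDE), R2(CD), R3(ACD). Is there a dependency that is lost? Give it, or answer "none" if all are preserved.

BE → A

Check BE → A: no single fragment contains all of {ABE}, and the restricted closure of {BE} across the fragments never reaches {A}.
E → B is preserved.
B → C is preserved.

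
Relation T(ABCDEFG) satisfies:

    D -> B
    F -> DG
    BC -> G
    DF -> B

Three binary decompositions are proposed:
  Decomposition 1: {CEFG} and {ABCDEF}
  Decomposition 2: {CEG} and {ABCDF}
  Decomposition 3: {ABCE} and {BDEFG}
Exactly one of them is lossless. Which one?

Decomposition 1

Decomposition 1: common = {CEF}, closure = {BCDEFG} → lossless.
Decomposition 2: common = {C}, closure = {C} → lossy.
Decomposition 3: common = {BE}, closure = {BE} → lossy.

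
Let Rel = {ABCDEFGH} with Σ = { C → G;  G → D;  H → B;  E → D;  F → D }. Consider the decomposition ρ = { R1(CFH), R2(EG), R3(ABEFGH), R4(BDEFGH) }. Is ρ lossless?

No

Chase test. Columns are ABCDEFGH; row i has aⱼ where attribute j ∈ Ri, else bᵢⱼ.
Initial tableau (one row per fragment):
  row 1: b11 b12 a3 b14 b15 a6 b17 a8
  row 2: b21 b22 b23 b24 a5 b26 a7 b28
  row 3: a1 a2 b33 b34 a5 a6 a7 a8
  row 4: b41 a2 b43 a4 a5 a6 a7 a8
Rows 2 and 3 agree on G; apply G→D and equate their D entries.
Rows 2 and 4 agree on G; apply G→D and equate their D entries.
Rows 1 and 3 agree on H; apply H→B and equate their B entries.
Rows 1 and 3 agree on F; apply F→D and equate their D entries.
No row becomes fully distinguished — the join is lossy.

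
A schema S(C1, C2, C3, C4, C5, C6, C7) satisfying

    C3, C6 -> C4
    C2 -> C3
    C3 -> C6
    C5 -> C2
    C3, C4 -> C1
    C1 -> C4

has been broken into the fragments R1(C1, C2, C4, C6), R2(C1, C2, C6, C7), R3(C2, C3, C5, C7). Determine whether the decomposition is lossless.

Yes

Chase test. Columns are C1, C2, C3, C4, C5, C6, C7; row i has aⱼ where attribute j ∈ Ri, else bᵢⱼ.
Initial tableau (one row per fragment):
  row 1: a1 a2 b13 a4 b15 a6 b17
  row 2: a1 a2 b23 b24 b25 a6 a7
  row 3: b31 a2 a3 b34 a5 b36 a7
Rows 1 and 2 agree on C2; apply C2→C3 and equate their C3 entries.
Rows 1 and 3 agree on C2; apply C2→C3 and equate their C3 entries.
Rows 1 and 3 agree on C3; apply C3→C6 and equate their C6 entries.
Rows 1 and 2 agree on C1; apply C1→C4 and equate their C4 entries.
Rows 1 and 3 agree on C3, C6; apply C3, C6→C4 and equate their C4 entries.
Rows 1 and 3 agree on C3, C4; apply C3, C4→C1 and equate their C1 entries.
Row 3 is now all distinguished symbols — the join is lossless.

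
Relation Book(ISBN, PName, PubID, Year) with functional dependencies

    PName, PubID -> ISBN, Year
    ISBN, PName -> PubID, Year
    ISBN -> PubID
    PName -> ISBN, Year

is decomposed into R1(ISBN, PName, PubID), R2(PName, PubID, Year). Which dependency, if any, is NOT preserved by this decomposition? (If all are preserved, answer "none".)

none

PName, PubID → ISBN, Year: restricted closure across fragments reaches ISBN, Year.
ISBN, PName → PubID, Year: restricted closure across fragments reaches PubID, Year.
ISBN → PubID lies within R1.
PName → ISBN, Year: restricted closure across fragments reaches ISBN, Year.
Every dependency is enforceable on the fragments, so the decomposition is dependency-preserving.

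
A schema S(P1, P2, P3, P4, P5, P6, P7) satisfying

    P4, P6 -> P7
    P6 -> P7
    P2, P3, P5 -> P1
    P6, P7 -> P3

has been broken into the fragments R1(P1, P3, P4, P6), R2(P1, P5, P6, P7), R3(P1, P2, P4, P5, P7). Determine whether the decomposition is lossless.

No

Chase test. Columns are P1, P2, P3, P4, P5, P6, P7; row i has aⱼ where attribute j ∈ Ri, else bᵢⱼ.
Initial tableau (one row per fragment):
  row 1: a1 b12 a3 a4 b15 a6 b17
  row 2: a1 b22 b23 b24 a5 a6 a7
  row 3: a1 a2 b33 a4 a5 b36 a7
Rows 1 and 2 agree on P6; apply P6→P7 and equate their P7 entries.
Rows 1 and 2 agree on P6, P7; apply P6, P7→P3 and equate their P3 entries.
No row becomes fully distinguished — the join is lossy.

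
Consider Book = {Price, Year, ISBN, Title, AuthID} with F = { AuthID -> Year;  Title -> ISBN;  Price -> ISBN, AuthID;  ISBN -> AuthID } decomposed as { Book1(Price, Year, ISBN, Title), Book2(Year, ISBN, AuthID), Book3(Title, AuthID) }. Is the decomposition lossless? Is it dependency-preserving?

lossless and dependency-preserving

Lossless test (chase): Rows 2 and 3 agree on AuthID; apply AuthID→Year and equate their Year entries. Rows 1 and 3 agree on Title; apply Title→ISBN and equate their ISBN entries. Rows 1 and 2 agree on ISBN; apply ISBN→AuthID and equate their AuthID entries. Row 1 is now all distinguished symbols — the join is lossless.
Dependency preservation: Price → ISBN, AuthID is not contained in any single fragment, but the restricted closure of its left-hand side across the fragments still reaches the right-hand side; the remaining FDs each lie inside some fragment. All dependencies are preserved.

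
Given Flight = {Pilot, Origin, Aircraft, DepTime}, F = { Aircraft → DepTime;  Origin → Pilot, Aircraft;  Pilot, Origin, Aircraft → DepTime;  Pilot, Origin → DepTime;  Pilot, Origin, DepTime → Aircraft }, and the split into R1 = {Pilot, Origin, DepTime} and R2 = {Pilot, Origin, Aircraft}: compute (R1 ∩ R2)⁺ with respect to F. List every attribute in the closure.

Pilot, Origin, Aircraft, DepTime

R1 ∩ R2 = {Pilot, Origin}.
Origin → Pilot, Aircraft applies, adding Aircraft
Pilot, Origin, Aircraft → DepTime applies, adding DepTime
Closure: {Pilot, Origin, Aircraft, DepTime}.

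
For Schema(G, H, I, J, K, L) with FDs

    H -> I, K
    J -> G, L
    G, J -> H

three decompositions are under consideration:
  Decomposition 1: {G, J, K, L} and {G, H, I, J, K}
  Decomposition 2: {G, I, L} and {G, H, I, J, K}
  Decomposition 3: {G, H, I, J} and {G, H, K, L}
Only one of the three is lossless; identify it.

Decomposition 1: common = {G, J, K}, closure = {G, H, I, J, K, L} → lossless.
Decomposition 2: common = {G, I}, closure = {G, I} → lossy.
Decomposition 3: common = {G, H}, closure = {G, H, I, K} → lossy.

Decomposition 1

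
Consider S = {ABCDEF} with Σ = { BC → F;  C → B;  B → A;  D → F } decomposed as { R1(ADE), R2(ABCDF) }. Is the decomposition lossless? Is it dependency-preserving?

lossy but dependency-preserving

Lossless test: (AD)⁺ = {ADF}, which is a superkey of neither fragment — lossy.
Dependency preservation: every FD's attributes lie within a single fragment, so each can be enforced locally — preserved.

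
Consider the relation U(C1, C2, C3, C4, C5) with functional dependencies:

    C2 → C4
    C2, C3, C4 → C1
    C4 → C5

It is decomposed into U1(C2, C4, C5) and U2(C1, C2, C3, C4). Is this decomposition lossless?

Yes

Common attributes: U1 ∩ U2 = {C2, C4}.
Closure of {C2, C4}: C4 → C5 applies, adding C5. So (C2, C4)⁺ = {C2, C4, C5}.
This closure contains every attribute of U1, so U1 ∩ U2 → U1. The join is lossless.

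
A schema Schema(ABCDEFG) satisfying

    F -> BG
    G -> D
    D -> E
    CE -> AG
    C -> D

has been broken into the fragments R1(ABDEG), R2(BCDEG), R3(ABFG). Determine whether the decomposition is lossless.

No

Chase test. Columns are ABCDEFG; row i has aⱼ where attribute j ∈ Ri, else bᵢⱼ.
Initial tableau (one row per fragment):
  row 1: a1 a2 b13 a4 a5 b16 a7
  row 2: b21 a2 a3 a4 a5 b26 a7
  row 3: a1 a2 b33 b34 b35 a6 a7
Rows 1 and 3 agree on G; apply G→D and equate their D entries.
Rows 1 and 3 agree on D; apply D→E and equate their E entries.
No row becomes fully distinguished — the join is lossy.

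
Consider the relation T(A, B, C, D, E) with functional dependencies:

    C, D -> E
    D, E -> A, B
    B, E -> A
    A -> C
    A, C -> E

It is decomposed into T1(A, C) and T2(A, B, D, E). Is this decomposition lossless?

Yes

Common attributes: T1 ∩ T2 = {A}.
Closure of {A}: A → C applies, adding C; A, C → E applies, adding E. So (A)⁺ = {A, C, E}.
This closure contains every attribute of T1, so T1 ∩ T2 → T1. The join is lossless.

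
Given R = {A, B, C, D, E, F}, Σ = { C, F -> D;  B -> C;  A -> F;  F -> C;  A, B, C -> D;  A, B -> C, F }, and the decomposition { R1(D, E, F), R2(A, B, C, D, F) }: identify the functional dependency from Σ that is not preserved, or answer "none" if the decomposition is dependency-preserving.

C, F → D lies within R2.
B → C lies within R2.
A → F lies within R2.
F → C lies within R2.
A, B, C → D lies within R2.
A, B → C, F lies within R2.
Every dependency is enforceable on the fragments, so the decomposition is dependency-preserving.

none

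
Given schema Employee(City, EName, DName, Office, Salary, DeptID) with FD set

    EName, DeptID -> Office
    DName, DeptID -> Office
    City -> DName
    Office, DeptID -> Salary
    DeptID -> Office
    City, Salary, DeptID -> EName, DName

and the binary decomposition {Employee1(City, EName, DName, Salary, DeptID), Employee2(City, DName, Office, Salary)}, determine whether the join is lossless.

Common attributes: Employee1 ∩ Employee2 = {City, DName, Salary}.
No dependency enlarges {City, DName, Salary}, so (City, DName, Salary)⁺ = {City, DName, Salary}.
The closure contains neither all of Employee1 = {City, EName, DName, Salary, DeptID} nor all of Employee2 = {City, DName, Office, Salary}, so the common attributes are not a superkey of either fragment. The join is lossy.

No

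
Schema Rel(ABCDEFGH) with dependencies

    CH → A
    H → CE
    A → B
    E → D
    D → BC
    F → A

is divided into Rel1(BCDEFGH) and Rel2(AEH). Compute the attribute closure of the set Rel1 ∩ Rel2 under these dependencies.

Rel1 ∩ Rel2 = {EH}.
H → CE applies, adding C
E → D applies, adding D
D → BC applies, adding B
CH → A applies, adding A
Closure: {ABCDEH}.

ABCDEH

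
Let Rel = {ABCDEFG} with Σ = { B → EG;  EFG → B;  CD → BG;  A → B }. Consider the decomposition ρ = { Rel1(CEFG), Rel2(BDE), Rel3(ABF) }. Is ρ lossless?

Chase test. Columns are ABCDEFG; row i has aⱼ where attribute j ∈ Reli, else bᵢⱼ.
Initial tableau (one row per fragment):
  row 1: b11 b12 a3 b14 a5 a6 a7
  row 2: b21 a2 b23 a4 a5 b26 b27
  row 3: a1 a2 b33 b34 b35 a6 b37
Rows 2 and 3 agree on B; apply B→EG and equate their EG entries.
No row becomes fully distinguished — the join is lossy.

No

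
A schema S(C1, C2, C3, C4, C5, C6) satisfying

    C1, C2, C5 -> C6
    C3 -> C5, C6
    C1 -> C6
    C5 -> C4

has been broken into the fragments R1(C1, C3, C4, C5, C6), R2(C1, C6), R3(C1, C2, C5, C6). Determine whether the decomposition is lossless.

Chase test. Columns are C1, C2, C3, C4, C5, C6; row i has aⱼ where attribute j ∈ Ri, else bᵢⱼ.
Initial tableau (one row per fragment):
  row 1: a1 b12 a3 a4 a5 a6
  row 2: a1 b22 b23 b24 b25 a6
  row 3: a1 a2 b33 b34 a5 a6
Rows 1 and 3 agree on C5; apply C5→C4 and equate their C4 entries.
No row becomes fully distinguished — the join is lossy.

No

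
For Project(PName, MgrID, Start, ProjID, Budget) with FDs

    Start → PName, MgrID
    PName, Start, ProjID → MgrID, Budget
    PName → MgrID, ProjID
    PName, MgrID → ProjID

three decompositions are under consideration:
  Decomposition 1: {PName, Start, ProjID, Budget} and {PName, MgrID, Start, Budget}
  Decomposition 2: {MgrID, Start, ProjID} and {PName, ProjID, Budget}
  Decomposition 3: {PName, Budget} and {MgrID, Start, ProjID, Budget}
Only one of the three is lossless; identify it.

Decomposition 1: common = {PName, Start, Budget}, closure = {PName, MgrID, Start, ProjID, Budget} → lossless.
Decomposition 2: common = {ProjID}, closure = {ProjID} → lossy.
Decomposition 3: common = {Budget}, closure = {Budget} → lossy.

Decomposition 1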